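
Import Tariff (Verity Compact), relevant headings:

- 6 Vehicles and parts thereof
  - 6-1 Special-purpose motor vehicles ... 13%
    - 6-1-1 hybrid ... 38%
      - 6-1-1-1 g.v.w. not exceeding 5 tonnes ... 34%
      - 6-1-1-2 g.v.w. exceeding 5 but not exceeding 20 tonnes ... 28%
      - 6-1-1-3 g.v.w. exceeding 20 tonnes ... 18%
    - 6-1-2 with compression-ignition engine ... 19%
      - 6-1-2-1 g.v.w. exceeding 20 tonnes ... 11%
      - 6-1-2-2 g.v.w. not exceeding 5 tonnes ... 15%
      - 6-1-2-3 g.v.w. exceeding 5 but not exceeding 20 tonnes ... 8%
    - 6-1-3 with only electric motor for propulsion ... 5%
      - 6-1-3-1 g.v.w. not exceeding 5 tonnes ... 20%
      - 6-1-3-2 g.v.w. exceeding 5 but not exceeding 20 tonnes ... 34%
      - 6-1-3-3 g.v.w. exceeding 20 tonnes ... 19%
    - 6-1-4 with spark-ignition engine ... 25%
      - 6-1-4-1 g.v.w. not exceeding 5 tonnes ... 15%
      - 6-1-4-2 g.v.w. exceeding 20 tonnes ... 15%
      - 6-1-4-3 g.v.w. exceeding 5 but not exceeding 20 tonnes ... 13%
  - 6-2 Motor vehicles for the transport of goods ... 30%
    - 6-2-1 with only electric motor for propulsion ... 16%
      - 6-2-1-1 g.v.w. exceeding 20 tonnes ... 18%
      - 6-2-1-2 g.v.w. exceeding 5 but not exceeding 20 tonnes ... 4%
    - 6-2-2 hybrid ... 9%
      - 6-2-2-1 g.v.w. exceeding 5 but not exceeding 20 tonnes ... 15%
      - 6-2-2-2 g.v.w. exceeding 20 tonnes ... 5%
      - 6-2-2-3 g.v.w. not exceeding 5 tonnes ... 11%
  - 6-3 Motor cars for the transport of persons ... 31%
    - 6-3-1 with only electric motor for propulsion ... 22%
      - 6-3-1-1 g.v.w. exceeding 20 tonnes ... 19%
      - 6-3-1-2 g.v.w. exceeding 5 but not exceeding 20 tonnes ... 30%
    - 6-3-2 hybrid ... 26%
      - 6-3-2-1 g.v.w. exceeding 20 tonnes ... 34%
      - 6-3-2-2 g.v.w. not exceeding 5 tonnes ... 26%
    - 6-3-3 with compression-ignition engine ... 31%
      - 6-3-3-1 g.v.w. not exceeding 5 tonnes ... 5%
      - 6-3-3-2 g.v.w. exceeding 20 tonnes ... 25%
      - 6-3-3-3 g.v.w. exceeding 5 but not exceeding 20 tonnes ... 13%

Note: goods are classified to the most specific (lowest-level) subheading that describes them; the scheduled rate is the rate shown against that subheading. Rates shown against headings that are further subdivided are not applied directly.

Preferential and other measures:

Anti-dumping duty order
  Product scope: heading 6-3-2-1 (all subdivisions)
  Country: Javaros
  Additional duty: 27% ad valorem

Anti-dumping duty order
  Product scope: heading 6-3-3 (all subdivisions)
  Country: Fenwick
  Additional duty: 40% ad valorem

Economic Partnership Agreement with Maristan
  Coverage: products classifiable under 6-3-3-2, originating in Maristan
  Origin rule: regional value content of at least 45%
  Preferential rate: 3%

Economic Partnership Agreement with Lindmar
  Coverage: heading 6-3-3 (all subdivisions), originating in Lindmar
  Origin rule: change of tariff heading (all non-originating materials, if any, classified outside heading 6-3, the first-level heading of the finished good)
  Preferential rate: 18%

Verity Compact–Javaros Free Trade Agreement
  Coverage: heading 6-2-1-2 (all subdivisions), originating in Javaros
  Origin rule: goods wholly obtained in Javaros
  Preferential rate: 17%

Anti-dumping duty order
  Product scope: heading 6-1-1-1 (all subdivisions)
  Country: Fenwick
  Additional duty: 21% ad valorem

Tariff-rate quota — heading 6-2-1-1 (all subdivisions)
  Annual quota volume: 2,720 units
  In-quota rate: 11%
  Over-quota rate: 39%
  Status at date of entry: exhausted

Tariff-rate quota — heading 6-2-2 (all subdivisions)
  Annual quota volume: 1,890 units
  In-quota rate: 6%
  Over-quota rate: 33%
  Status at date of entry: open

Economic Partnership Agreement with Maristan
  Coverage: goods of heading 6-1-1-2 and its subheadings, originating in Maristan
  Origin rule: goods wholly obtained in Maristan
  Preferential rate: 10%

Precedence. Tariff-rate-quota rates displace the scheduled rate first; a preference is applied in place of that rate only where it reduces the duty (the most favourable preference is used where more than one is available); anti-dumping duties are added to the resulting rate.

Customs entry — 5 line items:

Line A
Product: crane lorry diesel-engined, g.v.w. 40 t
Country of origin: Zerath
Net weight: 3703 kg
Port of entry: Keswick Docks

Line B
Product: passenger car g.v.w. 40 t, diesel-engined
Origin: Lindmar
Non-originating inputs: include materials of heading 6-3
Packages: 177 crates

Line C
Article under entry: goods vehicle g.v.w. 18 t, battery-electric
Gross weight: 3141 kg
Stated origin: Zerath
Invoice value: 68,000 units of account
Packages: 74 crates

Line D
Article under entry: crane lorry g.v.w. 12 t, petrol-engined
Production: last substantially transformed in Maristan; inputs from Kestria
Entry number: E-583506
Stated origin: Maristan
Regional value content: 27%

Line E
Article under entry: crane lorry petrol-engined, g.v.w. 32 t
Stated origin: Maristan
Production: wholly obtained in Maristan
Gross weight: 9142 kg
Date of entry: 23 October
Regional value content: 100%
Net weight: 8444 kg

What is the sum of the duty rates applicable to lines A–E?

68%

Line A: crane lorry → 6-1; diesel-engined → 6-1-2; g.v.w. 40 t → 6-1-2-1. Scheduled 11%. No special measure applies. → 11%.
Line B: passenger car → 6-3; diesel-engined → 6-3-3; g.v.w. 40 t → 6-3-3-2. Scheduled 25%. Lindmar agreement on 6-3-3: CTH not met. → 25%.
Line C: goods vehicle → 6-2; battery-electric → 6-2-1; g.v.w. 18 t → 6-2-1-2. Scheduled 4%. No special measure applies. → 4%.
Line D: crane lorry → 6-1; petrol-engined → 6-1-4; g.v.w. 12 t → 6-1-4-3. Scheduled 13%. Maristan agreement on 6-3-3-2: 6-1-4-3 not covered; Maristan agreement on 6-1-1-2: 6-1-4-3 not covered. → 13%.
Line E: crane lorry → 6-1; petrol-engined → 6-1-4; g.v.w. 32 t → 6-1-4-2. Scheduled 15%. Maristan agreement on 6-3-3-2: 6-1-4-2 not covered; Maristan agreement on 6-1-1-2: 6-1-4-2 not covered. → 15%.
Sum: 11% + 25% + 4% + 13% + 15% = 68%.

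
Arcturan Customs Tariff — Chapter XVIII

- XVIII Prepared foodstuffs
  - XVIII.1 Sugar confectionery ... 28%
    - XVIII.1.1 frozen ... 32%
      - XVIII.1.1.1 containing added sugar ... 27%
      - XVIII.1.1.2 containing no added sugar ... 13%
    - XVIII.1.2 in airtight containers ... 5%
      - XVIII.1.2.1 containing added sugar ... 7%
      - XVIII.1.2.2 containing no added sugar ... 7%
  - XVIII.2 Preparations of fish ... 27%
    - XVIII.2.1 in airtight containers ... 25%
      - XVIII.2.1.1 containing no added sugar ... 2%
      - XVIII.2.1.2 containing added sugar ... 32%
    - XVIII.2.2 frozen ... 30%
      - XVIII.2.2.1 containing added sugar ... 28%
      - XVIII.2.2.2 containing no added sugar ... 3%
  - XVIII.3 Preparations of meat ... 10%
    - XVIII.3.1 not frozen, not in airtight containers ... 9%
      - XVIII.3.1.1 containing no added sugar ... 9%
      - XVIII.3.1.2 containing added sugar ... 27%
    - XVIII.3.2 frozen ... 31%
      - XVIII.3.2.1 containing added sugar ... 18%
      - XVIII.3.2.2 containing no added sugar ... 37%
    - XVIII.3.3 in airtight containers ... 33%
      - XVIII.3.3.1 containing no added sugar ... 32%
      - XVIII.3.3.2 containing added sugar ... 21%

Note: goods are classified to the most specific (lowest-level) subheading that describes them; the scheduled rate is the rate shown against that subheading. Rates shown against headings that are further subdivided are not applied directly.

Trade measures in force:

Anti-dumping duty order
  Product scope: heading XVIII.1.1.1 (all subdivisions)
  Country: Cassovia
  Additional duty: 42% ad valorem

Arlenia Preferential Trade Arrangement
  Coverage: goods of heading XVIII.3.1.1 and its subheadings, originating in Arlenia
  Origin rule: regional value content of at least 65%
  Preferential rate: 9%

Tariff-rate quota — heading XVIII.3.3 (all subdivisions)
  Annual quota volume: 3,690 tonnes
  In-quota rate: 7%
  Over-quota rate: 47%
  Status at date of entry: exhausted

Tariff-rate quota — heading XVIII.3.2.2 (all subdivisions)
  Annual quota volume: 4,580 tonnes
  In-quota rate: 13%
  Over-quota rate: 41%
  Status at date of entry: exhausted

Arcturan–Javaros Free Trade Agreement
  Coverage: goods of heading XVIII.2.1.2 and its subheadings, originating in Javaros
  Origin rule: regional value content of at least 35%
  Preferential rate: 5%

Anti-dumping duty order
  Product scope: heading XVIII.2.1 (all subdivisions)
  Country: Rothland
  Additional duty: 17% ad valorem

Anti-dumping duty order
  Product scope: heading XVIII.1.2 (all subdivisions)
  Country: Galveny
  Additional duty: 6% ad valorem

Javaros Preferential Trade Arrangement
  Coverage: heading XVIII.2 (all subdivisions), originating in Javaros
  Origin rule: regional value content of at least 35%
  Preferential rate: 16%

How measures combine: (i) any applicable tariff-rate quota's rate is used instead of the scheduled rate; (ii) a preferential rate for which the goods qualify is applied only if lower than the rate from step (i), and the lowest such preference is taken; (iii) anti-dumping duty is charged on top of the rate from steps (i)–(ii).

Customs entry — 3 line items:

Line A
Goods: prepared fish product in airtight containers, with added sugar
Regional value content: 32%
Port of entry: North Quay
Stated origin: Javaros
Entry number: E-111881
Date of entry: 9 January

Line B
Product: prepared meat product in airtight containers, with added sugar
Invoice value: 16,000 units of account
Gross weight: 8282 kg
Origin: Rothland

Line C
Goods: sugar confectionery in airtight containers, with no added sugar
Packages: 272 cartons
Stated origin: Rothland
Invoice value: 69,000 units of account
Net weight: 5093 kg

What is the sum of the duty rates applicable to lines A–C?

Line A: prepared fish product → XVIII.2; in airtight containers → XVIII.2.1; with added sugar → XVIII.2.1.2. Scheduled 32%. Javaros agreement on XVIII.2.1.2: RVC < 35%; Javaros agreement on XVIII.2: RVC < 35%. → 32%.
Line B: prepared meat product → XVIII.3; in airtight containers → XVIII.3.3; with added sugar → XVIII.3.3.2. Scheduled 21%. quota on XVIII.3.3 exhausted → over-quota 47%. → 47%.
Line C: sugar confectionery → XVIII.1; in airtight containers → XVIII.1.2; with no added sugar → XVIII.1.2.2. Scheduled 7%. No special measure applies. → 7%.
Sum: 32% + 47% + 7% = 86%.

86%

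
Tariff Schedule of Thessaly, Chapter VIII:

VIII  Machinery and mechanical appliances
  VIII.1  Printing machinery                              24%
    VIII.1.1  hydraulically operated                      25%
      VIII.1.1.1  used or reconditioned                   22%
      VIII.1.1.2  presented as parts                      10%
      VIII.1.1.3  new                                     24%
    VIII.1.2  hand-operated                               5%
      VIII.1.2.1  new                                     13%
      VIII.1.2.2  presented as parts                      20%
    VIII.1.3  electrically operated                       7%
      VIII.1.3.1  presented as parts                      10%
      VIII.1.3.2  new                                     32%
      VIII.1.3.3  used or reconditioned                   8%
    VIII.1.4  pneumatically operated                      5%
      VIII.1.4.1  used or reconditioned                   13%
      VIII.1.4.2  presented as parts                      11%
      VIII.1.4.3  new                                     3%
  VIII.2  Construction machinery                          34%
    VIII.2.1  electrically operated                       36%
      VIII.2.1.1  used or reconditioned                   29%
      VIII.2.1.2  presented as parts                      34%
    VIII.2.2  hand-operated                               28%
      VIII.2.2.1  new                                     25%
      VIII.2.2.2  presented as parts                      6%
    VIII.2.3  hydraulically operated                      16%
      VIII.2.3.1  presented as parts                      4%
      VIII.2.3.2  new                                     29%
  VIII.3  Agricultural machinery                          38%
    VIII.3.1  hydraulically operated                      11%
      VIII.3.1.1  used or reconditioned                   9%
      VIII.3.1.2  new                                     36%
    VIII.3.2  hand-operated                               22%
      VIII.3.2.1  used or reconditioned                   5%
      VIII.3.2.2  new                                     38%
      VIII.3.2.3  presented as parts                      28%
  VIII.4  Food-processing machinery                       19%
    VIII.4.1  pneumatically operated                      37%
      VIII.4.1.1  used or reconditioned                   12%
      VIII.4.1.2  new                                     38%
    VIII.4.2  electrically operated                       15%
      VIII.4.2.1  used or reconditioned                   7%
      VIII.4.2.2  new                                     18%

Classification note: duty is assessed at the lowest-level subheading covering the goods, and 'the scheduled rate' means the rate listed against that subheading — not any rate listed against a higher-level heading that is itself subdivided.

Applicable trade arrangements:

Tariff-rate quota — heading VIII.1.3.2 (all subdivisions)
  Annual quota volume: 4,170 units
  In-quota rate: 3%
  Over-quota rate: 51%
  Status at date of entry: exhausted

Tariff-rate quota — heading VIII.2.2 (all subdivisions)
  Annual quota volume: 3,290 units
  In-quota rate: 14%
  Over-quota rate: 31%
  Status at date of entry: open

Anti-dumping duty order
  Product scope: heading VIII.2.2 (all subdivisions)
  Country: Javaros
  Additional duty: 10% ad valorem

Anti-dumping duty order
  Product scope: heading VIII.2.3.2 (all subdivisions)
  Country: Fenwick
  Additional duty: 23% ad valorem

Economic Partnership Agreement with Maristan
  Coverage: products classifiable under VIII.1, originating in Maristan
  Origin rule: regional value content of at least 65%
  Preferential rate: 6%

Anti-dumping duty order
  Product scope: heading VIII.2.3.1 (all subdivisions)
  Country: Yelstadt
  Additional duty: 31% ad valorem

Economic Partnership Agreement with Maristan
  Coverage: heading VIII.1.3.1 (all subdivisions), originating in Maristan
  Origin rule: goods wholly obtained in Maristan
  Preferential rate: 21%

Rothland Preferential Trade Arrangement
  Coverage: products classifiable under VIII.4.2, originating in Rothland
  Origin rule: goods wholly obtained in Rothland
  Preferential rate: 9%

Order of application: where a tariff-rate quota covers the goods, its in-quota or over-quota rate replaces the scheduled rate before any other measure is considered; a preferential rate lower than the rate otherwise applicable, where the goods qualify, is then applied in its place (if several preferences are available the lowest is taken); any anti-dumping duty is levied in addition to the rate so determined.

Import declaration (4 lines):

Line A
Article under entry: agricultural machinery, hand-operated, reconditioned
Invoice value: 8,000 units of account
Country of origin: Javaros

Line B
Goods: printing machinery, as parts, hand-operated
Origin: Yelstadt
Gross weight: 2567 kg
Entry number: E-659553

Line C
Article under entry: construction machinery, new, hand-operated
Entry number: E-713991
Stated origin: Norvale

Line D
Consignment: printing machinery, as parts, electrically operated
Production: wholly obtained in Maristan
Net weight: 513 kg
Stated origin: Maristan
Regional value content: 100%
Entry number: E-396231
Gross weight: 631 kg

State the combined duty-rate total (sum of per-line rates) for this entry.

45%

Line A: agricultural → VIII.3; hand-operated → VIII.3.2; reconditioned → VIII.3.2.1. Scheduled 5%. No special measure applies. → 5%.
Line B: printing → VIII.1; hand-operated → VIII.1.2; as parts → VIII.1.2.2. Scheduled 20%. No special measure applies. → 20%.
Line C: construction → VIII.2; hand-operated → VIII.2.2; new → VIII.2.2.1. Scheduled 25%. quota on VIII.2.2 open → in-quota 14%. → 14%.
Line D: printing → VIII.1; electrically operated → VIII.1.3; as parts → VIII.1.3.1. Scheduled 10%. Maristan agreement on VIII.1: RVC ≥ 65% → 6% available; Maristan agreement on VIII.1.3.1: wholly obtained → 21% available; preferential 6%. → 6%.
Sum: 5% + 20% + 14% + 6% = 45%.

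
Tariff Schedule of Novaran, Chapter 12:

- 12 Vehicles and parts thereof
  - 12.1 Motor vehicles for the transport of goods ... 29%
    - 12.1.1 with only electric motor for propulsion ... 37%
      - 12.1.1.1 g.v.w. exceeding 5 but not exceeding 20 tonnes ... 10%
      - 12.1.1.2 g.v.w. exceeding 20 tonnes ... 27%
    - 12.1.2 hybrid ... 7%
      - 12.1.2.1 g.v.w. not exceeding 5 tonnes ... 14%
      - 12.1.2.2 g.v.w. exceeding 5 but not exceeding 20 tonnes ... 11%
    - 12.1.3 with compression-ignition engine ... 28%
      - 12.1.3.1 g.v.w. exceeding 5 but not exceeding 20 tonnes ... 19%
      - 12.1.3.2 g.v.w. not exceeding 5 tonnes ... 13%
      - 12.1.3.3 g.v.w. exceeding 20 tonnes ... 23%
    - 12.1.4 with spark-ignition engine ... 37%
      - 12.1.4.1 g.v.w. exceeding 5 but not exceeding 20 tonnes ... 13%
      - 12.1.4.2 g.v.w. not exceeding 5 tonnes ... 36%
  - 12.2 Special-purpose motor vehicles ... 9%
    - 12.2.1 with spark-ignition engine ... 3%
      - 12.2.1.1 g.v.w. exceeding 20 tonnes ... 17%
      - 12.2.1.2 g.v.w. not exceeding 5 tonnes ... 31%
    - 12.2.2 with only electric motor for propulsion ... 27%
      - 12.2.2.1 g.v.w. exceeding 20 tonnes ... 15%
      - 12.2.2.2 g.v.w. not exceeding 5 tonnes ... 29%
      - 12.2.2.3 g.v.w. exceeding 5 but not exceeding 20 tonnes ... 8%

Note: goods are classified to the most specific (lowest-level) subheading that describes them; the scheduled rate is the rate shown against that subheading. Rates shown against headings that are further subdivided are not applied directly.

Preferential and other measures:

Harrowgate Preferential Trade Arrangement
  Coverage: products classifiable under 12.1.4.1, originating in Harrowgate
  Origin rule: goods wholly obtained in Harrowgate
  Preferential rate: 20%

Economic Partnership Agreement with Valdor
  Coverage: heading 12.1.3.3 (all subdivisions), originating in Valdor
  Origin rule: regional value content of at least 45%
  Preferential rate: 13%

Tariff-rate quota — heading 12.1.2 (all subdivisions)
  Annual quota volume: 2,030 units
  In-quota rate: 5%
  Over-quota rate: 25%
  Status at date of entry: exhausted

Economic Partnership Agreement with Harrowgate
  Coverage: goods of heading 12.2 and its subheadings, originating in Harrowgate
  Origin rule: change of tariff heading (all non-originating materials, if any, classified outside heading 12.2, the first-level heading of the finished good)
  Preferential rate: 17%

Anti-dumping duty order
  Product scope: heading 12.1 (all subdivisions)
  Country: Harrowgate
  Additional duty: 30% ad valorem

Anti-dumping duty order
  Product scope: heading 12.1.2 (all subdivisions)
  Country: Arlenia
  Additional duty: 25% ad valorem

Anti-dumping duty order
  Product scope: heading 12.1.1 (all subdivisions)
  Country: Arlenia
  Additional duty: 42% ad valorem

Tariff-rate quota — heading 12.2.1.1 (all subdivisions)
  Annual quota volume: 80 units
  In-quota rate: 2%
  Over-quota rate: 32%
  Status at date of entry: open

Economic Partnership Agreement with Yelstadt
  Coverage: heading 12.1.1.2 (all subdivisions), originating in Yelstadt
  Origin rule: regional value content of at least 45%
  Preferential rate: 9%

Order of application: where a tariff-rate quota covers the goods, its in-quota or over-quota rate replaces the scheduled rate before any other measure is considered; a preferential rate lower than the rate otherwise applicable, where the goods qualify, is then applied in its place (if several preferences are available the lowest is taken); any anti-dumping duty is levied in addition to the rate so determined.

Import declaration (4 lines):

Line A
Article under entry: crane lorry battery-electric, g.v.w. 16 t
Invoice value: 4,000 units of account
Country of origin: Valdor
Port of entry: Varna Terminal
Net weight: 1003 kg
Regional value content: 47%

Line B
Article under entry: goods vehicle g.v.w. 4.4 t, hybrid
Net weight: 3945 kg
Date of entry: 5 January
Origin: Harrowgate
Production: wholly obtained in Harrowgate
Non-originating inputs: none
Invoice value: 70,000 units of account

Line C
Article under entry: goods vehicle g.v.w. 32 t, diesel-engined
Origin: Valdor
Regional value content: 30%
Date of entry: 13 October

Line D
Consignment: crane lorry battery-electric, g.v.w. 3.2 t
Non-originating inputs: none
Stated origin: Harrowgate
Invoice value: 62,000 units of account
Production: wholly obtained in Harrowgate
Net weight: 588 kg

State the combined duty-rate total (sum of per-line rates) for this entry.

103%

Line A: crane lorry → 12.2; battery-electric → 12.2.2; g.v.w. 16 t → 12.2.2.3. Scheduled 8%. Valdor agreement on 12.1.3.3: 12.2.2.3 not covered. → 8%.
Line B: goods vehicle → 12.1; hybrid → 12.1.2; g.v.w. 4.4 t → 12.1.2.1. Scheduled 14%. quota on 12.1.2 exhausted → over-quota 25%; Harrowgate agreement on 12.1.4.1: 12.1.2.1 not covered; Harrowgate agreement on 12.2: 12.1.2.1 not covered; anti-dumping (Harrowgate, 12.1): +30%; total 25% + 30% = 55%. → 55%.
Line C: goods vehicle → 12.1; diesel-engined → 12.1.3; g.v.w. 32 t → 12.1.3.3. Scheduled 23%. Valdor agreement on 12.1.3.3: RVC < 45%. → 23%.
Line D: crane lorry → 12.2; battery-electric → 12.2.2; g.v.w. 3.2 t → 12.2.2.2. Scheduled 29%. Harrowgate agreement on 12.1.4.1: 12.2.2.2 not covered; Harrowgate agreement on 12.2: CTH met → 17% available; preferential 17%. → 17%.
Sum: 8% + 55% + 23% + 17% = 103%.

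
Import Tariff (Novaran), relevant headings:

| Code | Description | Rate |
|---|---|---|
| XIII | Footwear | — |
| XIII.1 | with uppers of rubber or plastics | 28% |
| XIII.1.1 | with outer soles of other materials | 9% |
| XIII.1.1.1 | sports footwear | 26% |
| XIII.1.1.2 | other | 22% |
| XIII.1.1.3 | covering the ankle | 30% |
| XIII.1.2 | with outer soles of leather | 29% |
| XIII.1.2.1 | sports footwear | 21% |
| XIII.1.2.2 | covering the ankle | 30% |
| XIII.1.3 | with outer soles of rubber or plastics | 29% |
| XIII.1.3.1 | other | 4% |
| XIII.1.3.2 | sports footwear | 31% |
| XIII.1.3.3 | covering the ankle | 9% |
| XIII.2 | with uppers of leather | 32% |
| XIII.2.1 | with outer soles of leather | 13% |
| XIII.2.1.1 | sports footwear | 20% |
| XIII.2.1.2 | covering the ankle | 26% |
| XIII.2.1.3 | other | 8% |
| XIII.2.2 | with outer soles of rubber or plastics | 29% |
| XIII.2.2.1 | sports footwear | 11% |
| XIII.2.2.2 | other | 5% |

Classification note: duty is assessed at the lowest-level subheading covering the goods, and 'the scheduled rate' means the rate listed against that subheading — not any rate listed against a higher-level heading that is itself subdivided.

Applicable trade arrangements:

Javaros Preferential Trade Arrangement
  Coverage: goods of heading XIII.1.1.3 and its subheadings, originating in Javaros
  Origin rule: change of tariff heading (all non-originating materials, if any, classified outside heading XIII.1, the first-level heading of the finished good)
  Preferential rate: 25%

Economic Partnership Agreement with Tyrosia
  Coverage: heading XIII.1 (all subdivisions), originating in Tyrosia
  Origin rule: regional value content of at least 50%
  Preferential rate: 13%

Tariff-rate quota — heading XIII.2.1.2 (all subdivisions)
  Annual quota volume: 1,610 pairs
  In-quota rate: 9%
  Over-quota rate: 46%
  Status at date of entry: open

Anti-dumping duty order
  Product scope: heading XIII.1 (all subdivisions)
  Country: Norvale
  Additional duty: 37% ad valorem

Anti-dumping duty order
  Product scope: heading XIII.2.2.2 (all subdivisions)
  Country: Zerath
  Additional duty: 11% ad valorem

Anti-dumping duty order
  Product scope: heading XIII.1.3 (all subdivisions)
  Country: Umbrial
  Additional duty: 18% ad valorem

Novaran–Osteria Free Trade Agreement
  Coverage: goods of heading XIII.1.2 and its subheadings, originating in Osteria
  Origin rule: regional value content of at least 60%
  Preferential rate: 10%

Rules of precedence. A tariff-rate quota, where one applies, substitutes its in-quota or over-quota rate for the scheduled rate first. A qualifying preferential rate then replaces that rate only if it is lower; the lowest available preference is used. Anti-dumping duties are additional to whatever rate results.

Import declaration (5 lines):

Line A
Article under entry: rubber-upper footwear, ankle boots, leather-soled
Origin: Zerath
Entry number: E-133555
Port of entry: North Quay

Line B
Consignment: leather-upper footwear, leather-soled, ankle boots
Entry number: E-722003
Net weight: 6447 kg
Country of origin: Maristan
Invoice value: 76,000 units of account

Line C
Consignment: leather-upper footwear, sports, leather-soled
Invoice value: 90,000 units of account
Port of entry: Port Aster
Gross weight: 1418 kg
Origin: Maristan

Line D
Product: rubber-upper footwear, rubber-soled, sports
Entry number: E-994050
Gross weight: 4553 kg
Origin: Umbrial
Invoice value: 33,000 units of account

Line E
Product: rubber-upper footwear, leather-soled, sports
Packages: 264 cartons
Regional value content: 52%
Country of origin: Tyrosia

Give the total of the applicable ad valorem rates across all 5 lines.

Line A: rubber-upper → XIII.1; leather-soled → XIII.1.2; ankle boots → XIII.1.2.2. Scheduled 30%. No special measure applies. → 30%.
Line B: leather-upper → XIII.2; leather-soled → XIII.2.1; ankle boots → XIII.2.1.2. Scheduled 26%. quota on XIII.2.1.2 open → in-quota 9%. → 9%.
Line C: leather-upper → XIII.2; leather-soled → XIII.2.1; sports → XIII.2.1.1. Scheduled 20%. No special measure applies. → 20%.
Line D: rubber-upper → XIII.1; rubber-soled → XIII.1.3; sports → XIII.1.3.2. Scheduled 31%. anti-dumping (Umbrial, XIII.1.3): +18%; total 31% + 18% = 49%. → 49%.
Line E: rubber-upper → XIII.1; leather-soled → XIII.1.2; sports → XIII.1.2.1. Scheduled 21%. Tyrosia agreement on XIII.1: RVC ≥ 50% → 13% available; preferential 13%. → 13%.
Sum: 30% + 9% + 20% + 49% + 13% = 121%.

121%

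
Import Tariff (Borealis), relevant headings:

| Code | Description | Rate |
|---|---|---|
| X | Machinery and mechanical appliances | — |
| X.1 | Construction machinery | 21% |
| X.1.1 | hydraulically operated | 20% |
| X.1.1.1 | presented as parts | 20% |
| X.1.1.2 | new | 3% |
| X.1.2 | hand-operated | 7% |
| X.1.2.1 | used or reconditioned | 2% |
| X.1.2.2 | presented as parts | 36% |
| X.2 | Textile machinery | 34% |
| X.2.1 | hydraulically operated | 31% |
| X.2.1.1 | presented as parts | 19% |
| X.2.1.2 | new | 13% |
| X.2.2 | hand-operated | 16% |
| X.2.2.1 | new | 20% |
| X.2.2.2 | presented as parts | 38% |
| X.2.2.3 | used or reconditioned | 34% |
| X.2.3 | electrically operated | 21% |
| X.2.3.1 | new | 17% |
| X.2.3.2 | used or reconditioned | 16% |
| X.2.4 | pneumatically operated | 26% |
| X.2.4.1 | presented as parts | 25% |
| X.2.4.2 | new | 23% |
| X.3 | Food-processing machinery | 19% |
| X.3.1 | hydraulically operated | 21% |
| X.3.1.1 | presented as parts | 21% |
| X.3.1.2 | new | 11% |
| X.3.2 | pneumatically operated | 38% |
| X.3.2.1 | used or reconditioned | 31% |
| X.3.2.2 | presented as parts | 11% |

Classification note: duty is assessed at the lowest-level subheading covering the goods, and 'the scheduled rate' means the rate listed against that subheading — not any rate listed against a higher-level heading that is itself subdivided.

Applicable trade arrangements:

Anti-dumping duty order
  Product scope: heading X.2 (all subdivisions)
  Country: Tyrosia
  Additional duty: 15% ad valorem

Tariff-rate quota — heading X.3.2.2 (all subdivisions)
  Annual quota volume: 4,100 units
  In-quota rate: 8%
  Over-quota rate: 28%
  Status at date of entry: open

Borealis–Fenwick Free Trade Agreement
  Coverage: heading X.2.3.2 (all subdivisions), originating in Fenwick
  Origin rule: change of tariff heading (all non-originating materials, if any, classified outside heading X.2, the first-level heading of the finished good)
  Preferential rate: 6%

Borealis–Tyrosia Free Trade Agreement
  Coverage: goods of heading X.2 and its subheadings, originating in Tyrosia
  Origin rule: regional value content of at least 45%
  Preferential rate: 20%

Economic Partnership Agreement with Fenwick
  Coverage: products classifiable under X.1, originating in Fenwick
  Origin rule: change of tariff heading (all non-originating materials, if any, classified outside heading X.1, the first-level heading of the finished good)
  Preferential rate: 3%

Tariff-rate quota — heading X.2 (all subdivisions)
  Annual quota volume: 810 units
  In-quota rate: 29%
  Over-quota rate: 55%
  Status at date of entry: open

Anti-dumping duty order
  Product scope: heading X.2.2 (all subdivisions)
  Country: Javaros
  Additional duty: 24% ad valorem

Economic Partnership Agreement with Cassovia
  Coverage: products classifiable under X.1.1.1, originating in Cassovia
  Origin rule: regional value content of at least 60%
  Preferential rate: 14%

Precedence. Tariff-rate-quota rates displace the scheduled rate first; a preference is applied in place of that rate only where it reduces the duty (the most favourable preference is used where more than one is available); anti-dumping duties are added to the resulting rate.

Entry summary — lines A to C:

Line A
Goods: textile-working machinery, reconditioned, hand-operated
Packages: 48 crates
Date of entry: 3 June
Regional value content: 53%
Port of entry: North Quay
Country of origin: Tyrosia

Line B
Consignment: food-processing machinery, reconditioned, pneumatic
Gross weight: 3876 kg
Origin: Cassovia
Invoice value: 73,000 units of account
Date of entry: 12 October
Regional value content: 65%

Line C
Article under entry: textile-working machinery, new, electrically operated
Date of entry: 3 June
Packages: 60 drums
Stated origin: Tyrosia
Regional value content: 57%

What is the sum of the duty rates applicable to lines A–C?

Line A: textile-working → X.2; hand-operated → X.2.2; reconditioned → X.2.2.3. Scheduled 34%. quota on X.2 open → in-quota 29%; Tyrosia agreement on X.2: RVC ≥ 45% → 20% available; preferential 20%; anti-dumping (Tyrosia, X.2): +15%; total 20% + 15% = 35%. → 35%.
Line B: food-processing → X.3; pneumatic → X.3.2; reconditioned → X.3.2.1. Scheduled 31%. Cassovia agreement on X.1.1.1: X.3.2.1 not covered. → 31%.
Line C: textile-working → X.2; electrically operated → X.2.3; new → X.2.3.1. Scheduled 17%. quota on X.2 open → in-quota 29%; Tyrosia agreement on X.2: RVC ≥ 45% → 20% available; preferential 20%; anti-dumping (Tyrosia, X.2): +15%; total 20% + 15% = 35%. → 35%.
Sum: 35% + 31% + 35% = 101%.

101%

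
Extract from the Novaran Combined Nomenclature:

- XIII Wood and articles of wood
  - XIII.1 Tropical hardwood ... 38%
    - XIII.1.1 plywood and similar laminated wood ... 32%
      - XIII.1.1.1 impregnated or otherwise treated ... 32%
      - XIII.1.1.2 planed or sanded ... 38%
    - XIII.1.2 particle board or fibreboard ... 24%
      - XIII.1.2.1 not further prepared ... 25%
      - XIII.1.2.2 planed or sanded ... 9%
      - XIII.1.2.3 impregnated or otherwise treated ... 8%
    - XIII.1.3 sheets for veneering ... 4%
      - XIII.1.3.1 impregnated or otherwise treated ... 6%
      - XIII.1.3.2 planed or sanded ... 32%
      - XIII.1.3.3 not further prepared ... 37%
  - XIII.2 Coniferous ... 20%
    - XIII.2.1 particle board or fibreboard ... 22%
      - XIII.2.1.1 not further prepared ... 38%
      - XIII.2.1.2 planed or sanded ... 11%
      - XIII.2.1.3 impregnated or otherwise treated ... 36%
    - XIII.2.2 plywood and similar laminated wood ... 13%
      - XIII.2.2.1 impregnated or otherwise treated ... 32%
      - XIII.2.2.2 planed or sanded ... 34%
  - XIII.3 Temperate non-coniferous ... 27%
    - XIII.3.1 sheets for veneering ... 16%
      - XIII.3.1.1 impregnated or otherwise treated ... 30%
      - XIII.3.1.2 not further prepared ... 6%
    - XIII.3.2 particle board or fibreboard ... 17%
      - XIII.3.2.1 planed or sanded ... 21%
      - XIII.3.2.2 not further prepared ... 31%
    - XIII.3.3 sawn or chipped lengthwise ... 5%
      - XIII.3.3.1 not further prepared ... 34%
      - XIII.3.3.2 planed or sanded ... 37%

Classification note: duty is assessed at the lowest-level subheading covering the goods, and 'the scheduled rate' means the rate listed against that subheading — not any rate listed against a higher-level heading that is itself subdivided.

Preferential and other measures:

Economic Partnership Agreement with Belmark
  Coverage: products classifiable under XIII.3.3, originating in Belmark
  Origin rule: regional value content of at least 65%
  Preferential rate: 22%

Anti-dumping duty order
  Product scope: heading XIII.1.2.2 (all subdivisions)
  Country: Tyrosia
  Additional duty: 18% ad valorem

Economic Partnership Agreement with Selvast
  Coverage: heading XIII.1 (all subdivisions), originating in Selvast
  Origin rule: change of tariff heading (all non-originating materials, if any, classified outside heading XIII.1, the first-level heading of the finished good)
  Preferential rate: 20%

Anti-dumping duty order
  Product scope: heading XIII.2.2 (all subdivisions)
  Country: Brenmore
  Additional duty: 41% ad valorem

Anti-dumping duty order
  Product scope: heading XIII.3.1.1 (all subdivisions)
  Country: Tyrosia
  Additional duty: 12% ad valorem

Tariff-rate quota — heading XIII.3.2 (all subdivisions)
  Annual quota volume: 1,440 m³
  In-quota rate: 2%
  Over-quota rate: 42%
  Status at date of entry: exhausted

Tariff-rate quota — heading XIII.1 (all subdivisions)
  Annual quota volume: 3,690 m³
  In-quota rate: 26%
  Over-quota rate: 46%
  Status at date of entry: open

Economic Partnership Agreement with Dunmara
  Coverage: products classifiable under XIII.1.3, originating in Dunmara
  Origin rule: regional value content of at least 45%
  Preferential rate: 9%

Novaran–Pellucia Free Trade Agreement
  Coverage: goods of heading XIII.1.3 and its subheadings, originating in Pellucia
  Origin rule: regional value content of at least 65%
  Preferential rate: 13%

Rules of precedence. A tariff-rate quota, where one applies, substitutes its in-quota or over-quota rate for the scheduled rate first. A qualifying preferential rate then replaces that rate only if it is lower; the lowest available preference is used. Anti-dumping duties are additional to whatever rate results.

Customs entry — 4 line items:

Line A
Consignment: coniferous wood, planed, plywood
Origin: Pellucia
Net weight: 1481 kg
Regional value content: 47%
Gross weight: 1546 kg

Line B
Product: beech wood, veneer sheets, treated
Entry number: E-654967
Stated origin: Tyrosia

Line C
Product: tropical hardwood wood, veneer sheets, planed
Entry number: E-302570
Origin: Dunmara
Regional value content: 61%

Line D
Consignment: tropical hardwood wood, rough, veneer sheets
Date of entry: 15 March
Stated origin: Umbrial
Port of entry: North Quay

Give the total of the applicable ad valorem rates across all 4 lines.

Line A: coniferous → XIII.2; plywood → XIII.2.2; planed → XIII.2.2.2. Scheduled 34%. Pellucia agreement on XIII.1.3: XIII.2.2.2 not covered. → 34%.
Line B: beech → XIII.3; veneer sheets → XIII.3.1; treated → XIII.3.1.1. Scheduled 30%. anti-dumping (Tyrosia, XIII.3.1.1): +12%; total 30% + 12% = 42%. → 42%.
Line C: tropical hardwood → XIII.1; veneer sheets → XIII.1.3; planed → XIII.1.3.2. Scheduled 32%. quota on XIII.1 open → in-quota 26%; Dunmara agreement on XIII.1.3: RVC ≥ 45% → 9% available; preferential 9%. → 9%.
Line D: tropical hardwood → XIII.1; veneer sheets → XIII.1.3; rough → XIII.1.3.3. Scheduled 37%. quota on XIII.1 open → in-quota 26%. → 26%.
Sum: 34% + 42% + 9% + 26% = 111%.

111%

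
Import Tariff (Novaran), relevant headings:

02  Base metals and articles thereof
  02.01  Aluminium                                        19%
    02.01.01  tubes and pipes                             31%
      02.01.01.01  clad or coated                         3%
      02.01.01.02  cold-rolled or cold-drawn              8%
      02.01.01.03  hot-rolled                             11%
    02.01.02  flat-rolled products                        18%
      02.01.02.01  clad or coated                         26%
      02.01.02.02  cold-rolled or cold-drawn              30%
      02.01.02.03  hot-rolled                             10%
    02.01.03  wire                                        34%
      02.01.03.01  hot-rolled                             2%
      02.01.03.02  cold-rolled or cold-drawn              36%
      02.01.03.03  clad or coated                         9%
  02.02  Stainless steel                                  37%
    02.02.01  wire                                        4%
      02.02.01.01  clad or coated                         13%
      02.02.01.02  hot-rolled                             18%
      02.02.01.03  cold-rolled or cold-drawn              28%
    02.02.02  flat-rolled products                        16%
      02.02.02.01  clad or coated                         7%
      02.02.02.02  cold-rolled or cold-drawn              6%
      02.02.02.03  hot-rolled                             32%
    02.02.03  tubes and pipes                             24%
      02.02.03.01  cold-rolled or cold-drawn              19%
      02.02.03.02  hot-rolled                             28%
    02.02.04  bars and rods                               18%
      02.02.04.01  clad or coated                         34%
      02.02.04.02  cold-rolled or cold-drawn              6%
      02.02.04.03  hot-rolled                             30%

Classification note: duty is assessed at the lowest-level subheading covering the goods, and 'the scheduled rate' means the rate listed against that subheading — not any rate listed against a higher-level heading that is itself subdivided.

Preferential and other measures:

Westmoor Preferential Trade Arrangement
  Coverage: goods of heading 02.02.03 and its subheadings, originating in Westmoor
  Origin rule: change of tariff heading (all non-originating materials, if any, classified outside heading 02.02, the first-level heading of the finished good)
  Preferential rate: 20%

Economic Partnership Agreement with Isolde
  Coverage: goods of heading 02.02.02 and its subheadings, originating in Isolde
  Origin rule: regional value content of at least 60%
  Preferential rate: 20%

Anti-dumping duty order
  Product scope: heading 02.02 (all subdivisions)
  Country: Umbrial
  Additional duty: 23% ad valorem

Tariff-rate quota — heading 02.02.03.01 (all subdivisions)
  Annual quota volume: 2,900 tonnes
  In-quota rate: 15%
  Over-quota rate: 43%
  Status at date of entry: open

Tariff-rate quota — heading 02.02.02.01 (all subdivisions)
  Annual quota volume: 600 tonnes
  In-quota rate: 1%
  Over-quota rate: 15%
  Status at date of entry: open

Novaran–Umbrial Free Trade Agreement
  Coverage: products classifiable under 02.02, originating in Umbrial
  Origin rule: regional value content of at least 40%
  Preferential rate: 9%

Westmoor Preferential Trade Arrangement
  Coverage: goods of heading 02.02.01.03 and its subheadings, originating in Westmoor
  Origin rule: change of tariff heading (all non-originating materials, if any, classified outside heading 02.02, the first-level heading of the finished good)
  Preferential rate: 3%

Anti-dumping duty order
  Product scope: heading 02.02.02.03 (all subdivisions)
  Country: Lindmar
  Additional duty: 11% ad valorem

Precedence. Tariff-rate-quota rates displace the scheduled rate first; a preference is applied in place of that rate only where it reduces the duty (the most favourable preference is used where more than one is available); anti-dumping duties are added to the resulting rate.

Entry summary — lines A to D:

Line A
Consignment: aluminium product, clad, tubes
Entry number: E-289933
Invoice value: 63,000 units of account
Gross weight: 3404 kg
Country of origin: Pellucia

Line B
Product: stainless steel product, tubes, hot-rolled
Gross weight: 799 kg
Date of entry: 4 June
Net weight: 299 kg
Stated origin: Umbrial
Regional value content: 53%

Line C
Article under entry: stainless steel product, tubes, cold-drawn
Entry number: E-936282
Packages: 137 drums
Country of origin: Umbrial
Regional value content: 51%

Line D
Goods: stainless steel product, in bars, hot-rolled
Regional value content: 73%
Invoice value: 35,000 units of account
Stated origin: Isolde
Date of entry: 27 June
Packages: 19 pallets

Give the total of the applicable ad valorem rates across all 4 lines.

97%

Line A: aluminium → 02.01; tubes → 02.01.01; clad → 02.01.01.01. Scheduled 3%. No special measure applies. → 3%.
Line B: stainless steel → 02.02; tubes → 02.02.03; hot-rolled → 02.02.03.02. Scheduled 28%. Umbrial agreement on 02.02: RVC ≥ 40% → 9% available; preferential 9%; anti-dumping (Umbrial, 02.02): +23%; total 9% + 23% = 32%. → 32%.
Line C: stainless steel → 02.02; tubes → 02.02.03; cold-drawn → 02.02.03.01. Scheduled 19%. quota on 02.02.03.01 open → in-quota 15%; Umbrial agreement on 02.02: RVC ≥ 40% → 9% available; preferential 9%; anti-dumping (Umbrial, 02.02): +23%; total 9% + 23% = 32%. → 32%.
Line D: stainless steel → 02.02; in bars → 02.02.04; hot-rolled → 02.02.04.03. Scheduled 30%. Isolde agreement on 02.02.02: 02.02.04.03 not covered. → 30%.
Sum: 3% + 32% + 32% + 30% = 97%.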